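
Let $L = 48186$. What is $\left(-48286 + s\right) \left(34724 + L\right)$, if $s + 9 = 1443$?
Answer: $-3884499320$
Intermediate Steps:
$s = 1434$ ($s = -9 + 1443 = 1434$)
$\left(-48286 + s\right) \left(34724 + L\right) = \left(-48286 + 1434\right) \left(34724 + 48186\right) = \left(-46852\right) 82910 = -3884499320$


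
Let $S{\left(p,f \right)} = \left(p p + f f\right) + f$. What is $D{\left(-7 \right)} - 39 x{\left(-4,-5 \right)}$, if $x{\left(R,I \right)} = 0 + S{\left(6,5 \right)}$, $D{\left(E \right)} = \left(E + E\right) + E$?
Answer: $-2595$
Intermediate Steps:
$D{\left(E \right)} = 3 E$ ($D{\left(E \right)} = 2 E + E = 3 E$)
$S{\left(p,f \right)} = f + f^{2} + p^{2}$ ($S{\left(p,f \right)} = \left(p^{2} + f^{2}\right) + f = \left(f^{2} + p^{2}\right) + f = f + f^{2} + p^{2}$)
$x{\left(R,I \right)} = 66$ ($x{\left(R,I \right)} = 0 + \left(5 + 5^{2} + 6^{2}\right) = 0 + \left(5 + 25 + 36\right) = 0 + 66 = 66$)
$D{\left(-7 \right)} - 39 x{\left(-4,-5 \right)} = 3 \left(-7\right) - 2574 = -21 - 2574 = -2595$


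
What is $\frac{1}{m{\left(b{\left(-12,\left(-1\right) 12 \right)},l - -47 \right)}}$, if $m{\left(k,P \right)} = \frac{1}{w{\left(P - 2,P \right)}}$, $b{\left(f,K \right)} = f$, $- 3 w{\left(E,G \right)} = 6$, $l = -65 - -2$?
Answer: $-2$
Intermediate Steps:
$l = -63$ ($l = -65 + 2 = -63$)
$w{\left(E,G \right)} = -2$ ($w{\left(E,G \right)} = \left(- \frac{1}{3}\right) 6 = -2$)
$m{\left(k,P \right)} = - \frac{1}{2}$ ($m{\left(k,P \right)} = \frac{1}{-2} = - \frac{1}{2}$)
$\frac{1}{m{\left(b{\left(-12,\left(-1\right) 12 \right)},l - -47 \right)}} = \frac{1}{- \frac{1}{2}} = -2$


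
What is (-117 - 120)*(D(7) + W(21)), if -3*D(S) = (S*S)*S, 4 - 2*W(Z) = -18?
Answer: 24490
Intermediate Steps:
W(Z) = 11 (W(Z) = 2 - 1/2*(-18) = 2 + 9 = 11)
D(S) = -S**3/3 (D(S) = -S*S*S/3 = -S**2*S/3 = -S**3/3)
(-117 - 120)*(D(7) + W(21)) = (-117 - 120)*(-1/3*7**3 + 11) = -237*(-1/3*343 + 11) = -237*(-343/3 + 11) = -237*(-310/3) = 24490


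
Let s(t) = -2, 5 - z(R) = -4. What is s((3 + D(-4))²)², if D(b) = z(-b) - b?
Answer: 4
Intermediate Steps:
z(R) = 9 (z(R) = 5 - 1*(-4) = 5 + 4 = 9)
D(b) = 9 - b
s((3 + D(-4))²)² = (-2)² = 4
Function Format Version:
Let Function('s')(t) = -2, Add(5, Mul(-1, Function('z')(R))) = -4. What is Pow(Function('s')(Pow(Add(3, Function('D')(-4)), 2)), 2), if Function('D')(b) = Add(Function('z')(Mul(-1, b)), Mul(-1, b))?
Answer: 4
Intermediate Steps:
Function('z')(R) = 9 (Function('z')(R) = Add(5, Mul(-1, -4)) = Add(5, 4) = 9)
Function('D')(b) = Add(9, Mul(-1, b))
Pow(Function('s')(Pow(Add(3, Function('D')(-4)), 2)), 2) = Pow(-2, 2) = 4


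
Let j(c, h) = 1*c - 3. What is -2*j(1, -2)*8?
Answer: 32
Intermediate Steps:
j(c, h) = -3 + c (j(c, h) = c - 3 = -3 + c)
-2*j(1, -2)*8 = -2*(-3 + 1)*8 = -2*(-2)*8 = 4*8 = 32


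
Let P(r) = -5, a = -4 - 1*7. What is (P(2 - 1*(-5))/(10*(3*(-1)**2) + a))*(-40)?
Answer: 200/19 ≈ 10.526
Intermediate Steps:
a = -11 (a = -4 - 7 = -11)
(P(2 - 1*(-5))/(10*(3*(-1)**2) + a))*(-40) = -5/(10*(3*(-1)**2) - 11)*(-40) = -5/(10*(3*1) - 11)*(-40) = -5/(10*3 - 11)*(-40) = -5/(30 - 11)*(-40) = -5/19*(-40) = 200/19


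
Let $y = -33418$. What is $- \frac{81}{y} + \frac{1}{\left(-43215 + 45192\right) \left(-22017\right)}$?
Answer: $\frac{3525702911}{1454605637562} \approx 0.0024238$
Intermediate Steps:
$- \frac{81}{y} + \frac{1}{\left(-43215 + 45192\right) \left(-22017\right)} = - \frac{81}{-33418} + \frac{1}{\left(-43215 + 45192\right) \left(-22017\right)} = \left(-81\right) \left(- \frac{1}{33418}\right) + \frac{1}{1977} \left(- \frac{1}{22017}\right) = \frac{81}{33418} + \frac{1}{1977} \left(- \frac{1}{22017}\right) = \frac{81}{33418} - \frac{1}{43527609} = \frac{3525702911}{1454605637562}$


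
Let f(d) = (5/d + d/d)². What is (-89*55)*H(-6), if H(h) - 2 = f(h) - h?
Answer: -1414655/36 ≈ -39296.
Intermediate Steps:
f(d) = (1 + 5/d)² (f(d) = (5/d + 1)² = (1 + 5/d)²)
H(h) = 2 - h + (5 + h)²/h² (H(h) = 2 + ((5 + h)²/h² - h) = 2 + (-h + (5 + h)²/h²) = 2 - h + (5 + h)²/h²)
(-89*55)*H(-6) = (-89*55)*(2 - 1*(-6) + (5 - 6)²/(-6)²) = -4895*(2 + 6 + (1/36)*(-1)²) = -4895*(2 + 6 + (1/36)*1) = -4895*(2 + 6 + 1/36) = -4895*289/36 = -1414655/36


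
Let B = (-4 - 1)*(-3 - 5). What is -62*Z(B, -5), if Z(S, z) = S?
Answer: -2480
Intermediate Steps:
B = 40 (B = -5*(-8) = 40)
-62*Z(B, -5) = -62*40 = -2480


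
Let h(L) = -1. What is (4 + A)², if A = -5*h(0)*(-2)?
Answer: 36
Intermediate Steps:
A = -10 (A = -5*(-1)*(-2) = 5*(-2) = -10)
(4 + A)² = (4 - 10)² = (-6)² = 36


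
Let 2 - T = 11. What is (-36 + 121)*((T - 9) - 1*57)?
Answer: -6375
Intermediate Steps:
T = -9 (T = 2 - 1*11 = 2 - 11 = -9)
(-36 + 121)*((T - 9) - 1*57) = (-36 + 121)*((-9 - 9) - 1*57) = 85*(-18 - 57) = 85*(-75) = -6375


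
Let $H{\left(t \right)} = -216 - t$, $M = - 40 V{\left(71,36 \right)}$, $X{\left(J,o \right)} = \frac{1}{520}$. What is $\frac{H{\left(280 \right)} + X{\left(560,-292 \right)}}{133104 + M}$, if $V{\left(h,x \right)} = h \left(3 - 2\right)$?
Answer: $- \frac{257919}{67737280} \approx -0.0038076$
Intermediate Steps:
$X{\left(J,o \right)} = \frac{1}{520}$
$V{\left(h,x \right)} = h$ ($V{\left(h,x \right)} = h 1 = h$)
$M = -2840$ ($M = \left(-40\right) 71 = -2840$)
$\frac{H{\left(280 \right)} + X{\left(560,-292 \right)}}{133104 + M} = \frac{\left(-216 - 280\right) + \frac{1}{520}}{133104 - 2840} = \frac{\left(-216 - 280\right) + \frac{1}{520}}{130264} = \left(-496 + \frac{1}{520}\right) \frac{1}{130264} = \left(- \frac{257919}{520}\right) \frac{1}{130264} = - \frac{257919}{67737280}$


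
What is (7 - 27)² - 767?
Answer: -367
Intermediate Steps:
(7 - 27)² - 767 = (-20)² - 767 = 400 - 767 = -367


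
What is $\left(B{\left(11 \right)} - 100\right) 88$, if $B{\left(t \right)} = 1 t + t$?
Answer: $-6864$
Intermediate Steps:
$B{\left(t \right)} = 2 t$ ($B{\left(t \right)} = t + t = 2 t$)
$\left(B{\left(11 \right)} - 100\right) 88 = \left(2 \cdot 11 - 100\right) 88 = \left(22 - 100\right) 88 = \left(-78\right) 88 = -6864$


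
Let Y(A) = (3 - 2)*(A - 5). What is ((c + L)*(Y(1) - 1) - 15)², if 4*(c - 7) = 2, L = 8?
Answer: 34225/4 ≈ 8556.3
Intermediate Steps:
c = 15/2 (c = 7 + (¼)*2 = 7 + ½ = 15/2 ≈ 7.5000)
Y(A) = -5 + A (Y(A) = 1*(-5 + A) = -5 + A)
((c + L)*(Y(1) - 1) - 15)² = ((15/2 + 8)*((-5 + 1) - 1) - 15)² = (31*(-4 - 1)/2 - 15)² = ((31/2)*(-5) - 15)² = (-155/2 - 15)² = (-185/2)² = 34225/4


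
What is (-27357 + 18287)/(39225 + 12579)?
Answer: -4535/25902 ≈ -0.17508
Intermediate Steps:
(-27357 + 18287)/(39225 + 12579) = -9070/51804 = -9070*1/51804 = -4535/25902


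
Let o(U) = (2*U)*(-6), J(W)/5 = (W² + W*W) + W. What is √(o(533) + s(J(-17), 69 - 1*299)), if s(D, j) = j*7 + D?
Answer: I*√5201 ≈ 72.118*I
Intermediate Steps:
J(W) = 5*W + 10*W² (J(W) = 5*((W² + W*W) + W) = 5*((W² + W²) + W) = 5*(2*W² + W) = 5*(W + 2*W²) = 5*W + 10*W²)
s(D, j) = D + 7*j (s(D, j) = 7*j + D = D + 7*j)
o(U) = -12*U
√(o(533) + s(J(-17), 69 - 1*299)) = √(-12*533 + (5*(-17)*(1 + 2*(-17)) + 7*(69 - 1*299))) = √(-6396 + (5*(-17)*(1 - 34) + 7*(69 - 299))) = √(-6396 + (5*(-17)*(-33) + 7*(-230))) = √(-6396 + (2805 - 1610)) = √(-6396 + 1195) = √(-5201) = I*√5201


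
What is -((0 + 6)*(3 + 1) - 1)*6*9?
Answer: -1242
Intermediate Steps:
-((0 + 6)*(3 + 1) - 1)*6*9 = -(6*4 - 1)*6*9 = -(24 - 1)*6*9 = -23*6*9 = -1*138*9 = -138*9 = -1242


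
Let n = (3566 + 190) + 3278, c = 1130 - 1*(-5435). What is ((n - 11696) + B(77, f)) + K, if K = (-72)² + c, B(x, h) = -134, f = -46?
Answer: 6953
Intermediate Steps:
c = 6565 (c = 1130 + 5435 = 6565)
K = 11749 (K = (-72)² + 6565 = 5184 + 6565 = 11749)
n = 7034 (n = 3756 + 3278 = 7034)
((n - 11696) + B(77, f)) + K = ((7034 - 11696) - 134) + 11749 = (-4662 - 134) + 11749 = -4796 + 11749 = 6953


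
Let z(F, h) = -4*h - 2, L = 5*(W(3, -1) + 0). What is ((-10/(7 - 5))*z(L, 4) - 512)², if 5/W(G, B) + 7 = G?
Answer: 178084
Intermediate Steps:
W(G, B) = 5/(-7 + G)
L = -25/4 (L = 5*(5/(-7 + 3) + 0) = 5*(5/(-4) + 0) = 5*(5*(-¼) + 0) = 5*(-5/4 + 0) = 5*(-5/4) = -25/4 ≈ -6.2500)
z(F, h) = -2 - 4*h
((-10/(7 - 5))*z(L, 4) - 512)² = ((-10/(7 - 5))*(-2 - 4*4) - 512)² = ((-10/2)*(-2 - 16) - 512)² = (((½)*(-10))*(-18) - 512)² = (-5*(-18) - 512)² = (90 - 512)² = (-422)² = 178084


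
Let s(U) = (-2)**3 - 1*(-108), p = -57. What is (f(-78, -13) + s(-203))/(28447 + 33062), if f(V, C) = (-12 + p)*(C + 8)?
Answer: 445/61509 ≈ 0.0072347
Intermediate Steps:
s(U) = 100 (s(U) = -8 + 108 = 100)
f(V, C) = -552 - 69*C (f(V, C) = (-12 - 57)*(C + 8) = -69*(8 + C) = -552 - 69*C)
(f(-78, -13) + s(-203))/(28447 + 33062) = ((-552 - 69*(-13)) + 100)/(28447 + 33062) = ((-552 + 897) + 100)/61509 = (345 + 100)*(1/61509) = 445*(1/61509) = 445/61509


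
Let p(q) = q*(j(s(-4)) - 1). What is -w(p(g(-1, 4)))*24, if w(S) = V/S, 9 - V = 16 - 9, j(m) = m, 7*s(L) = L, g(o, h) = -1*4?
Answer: -84/11 ≈ -7.6364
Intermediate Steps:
g(o, h) = -4
s(L) = L/7
V = 2 (V = 9 - (16 - 9) = 9 - 1*7 = 9 - 7 = 2)
p(q) = -11*q/7 (p(q) = q*((⅐)*(-4) - 1) = q*(-4/7 - 1) = q*(-11/7) = -11*q/7)
w(S) = 2/S
-w(p(g(-1, 4)))*24 = -2/((-11/7*(-4)))*24 = -2/44/7*24 = -2*7/44*24 = -1*7/22*24 = -7/22*24 = -84/11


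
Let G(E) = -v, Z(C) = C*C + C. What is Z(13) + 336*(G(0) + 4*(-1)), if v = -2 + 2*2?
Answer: -1834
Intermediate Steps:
v = 2 (v = -2 + 4 = 2)
Z(C) = C + C**2 (Z(C) = C**2 + C = C + C**2)
G(E) = -2 (G(E) = -1*2 = -2)
Z(13) + 336*(G(0) + 4*(-1)) = 13*(1 + 13) + 336*(-2 + 4*(-1)) = 13*14 + 336*(-2 - 4) = 182 + 336*(-6) = 182 - 2016 = -1834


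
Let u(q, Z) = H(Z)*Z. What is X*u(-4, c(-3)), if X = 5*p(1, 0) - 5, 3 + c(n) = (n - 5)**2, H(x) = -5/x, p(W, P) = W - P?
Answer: 0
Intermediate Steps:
c(n) = -3 + (-5 + n)**2 (c(n) = -3 + (n - 5)**2 = -3 + (-5 + n)**2)
u(q, Z) = -5 (u(q, Z) = (-5/Z)*Z = -5)
X = 0 (X = 5*(1 - 1*0) - 5 = 5*(1 + 0) - 5 = 5*1 - 5 = 5 - 5 = 0)
X*u(-4, c(-3)) = 0*(-5) = 0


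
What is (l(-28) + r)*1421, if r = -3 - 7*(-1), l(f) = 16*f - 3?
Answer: -635187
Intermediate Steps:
l(f) = -3 + 16*f
r = 4 (r = -3 + 7 = 4)
(l(-28) + r)*1421 = ((-3 + 16*(-28)) + 4)*1421 = ((-3 - 448) + 4)*1421 = (-451 + 4)*1421 = -447*1421 = -635187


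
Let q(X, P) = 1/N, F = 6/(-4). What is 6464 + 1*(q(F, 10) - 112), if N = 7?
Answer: 44465/7 ≈ 6352.1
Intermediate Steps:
F = -3/2 (F = 6*(-¼) = -3/2 ≈ -1.5000)
q(X, P) = ⅐ (q(X, P) = 1/7 = ⅐)
6464 + 1*(q(F, 10) - 112) = 6464 + 1*(⅐ - 112) = 6464 + 1*(-783/7) = 6464 - 783/7 = 44465/7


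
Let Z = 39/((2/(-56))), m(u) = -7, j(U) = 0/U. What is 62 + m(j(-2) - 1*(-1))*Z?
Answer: 7706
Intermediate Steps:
j(U) = 0
Z = -1092 (Z = 39/((2*(-1/56))) = 39/(-1/28) = 39*(-28) = -1092)
62 + m(j(-2) - 1*(-1))*Z = 62 - 7*(-1092) = 62 + 7644 = 7706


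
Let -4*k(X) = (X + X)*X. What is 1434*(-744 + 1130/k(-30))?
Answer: -16057454/15 ≈ -1.0705e+6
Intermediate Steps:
k(X) = -X²/2 (k(X) = -(X + X)*X/4 = -2*X*X/4 = -X²/2)
1434*(-744 + 1130/k(-30)) = 1434*(-744 + 1130/((-½*(-30)²))) = 1434*(-744 + 1130/((-½*900))) = 1434*(-744 + 1130/(-450)) = 1434*(-744 + 1130*(-1/450)) = 1434*(-744 - 113/45) = 1434*(-33593/45) = -16057454/15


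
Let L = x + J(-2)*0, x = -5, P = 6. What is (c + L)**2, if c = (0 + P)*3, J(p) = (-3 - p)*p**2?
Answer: 169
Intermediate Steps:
J(p) = p**2*(-3 - p)
c = 18 (c = (0 + 6)*3 = 6*3 = 18)
L = -5 (L = -5 + ((-2)**2*(-3 - 1*(-2)))*0 = -5 + (4*(-3 + 2))*0 = -5 + (4*(-1))*0 = -5 - 4*0 = -5 + 0 = -5)
(c + L)**2 = (18 - 5)**2 = 13**2 = 169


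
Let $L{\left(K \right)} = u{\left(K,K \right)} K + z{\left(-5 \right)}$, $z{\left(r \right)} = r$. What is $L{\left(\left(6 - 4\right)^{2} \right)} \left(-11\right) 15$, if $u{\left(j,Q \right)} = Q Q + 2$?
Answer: $-11055$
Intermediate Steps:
$u{\left(j,Q \right)} = 2 + Q^{2}$ ($u{\left(j,Q \right)} = Q^{2} + 2 = 2 + Q^{2}$)
$L{\left(K \right)} = -5 + K \left(2 + K^{2}\right)$ ($L{\left(K \right)} = \left(2 + K^{2}\right) K - 5 = K \left(2 + K^{2}\right) - 5 = -5 + K \left(2 + K^{2}\right)$)
$L{\left(\left(6 - 4\right)^{2} \right)} \left(-11\right) 15 = \left(-5 + \left(6 - 4\right)^{2} \left(2 + \left(\left(6 - 4\right)^{2}\right)^{2}\right)\right) \left(-11\right) 15 = \left(-5 + 2^{2} \left(2 + \left(2^{2}\right)^{2}\right)\right) \left(-11\right) 15 = \left(-5 + 4 \left(2 + 4^{2}\right)\right) \left(-11\right) 15 = \left(-5 + 4 \left(2 + 16\right)\right) \left(-11\right) 15 = \left(-5 + 4 \cdot 18\right) \left(-11\right) 15 = \left(-5 + 72\right) \left(-11\right) 15 = 67 \left(-11\right) 15 = \left(-737\right) 15 = -11055$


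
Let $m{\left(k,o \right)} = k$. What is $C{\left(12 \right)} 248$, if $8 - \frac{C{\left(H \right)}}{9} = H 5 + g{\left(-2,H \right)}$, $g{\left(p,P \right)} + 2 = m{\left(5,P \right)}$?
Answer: $-122760$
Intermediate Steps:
$g{\left(p,P \right)} = 3$ ($g{\left(p,P \right)} = -2 + 5 = 3$)
$C{\left(H \right)} = 45 - 45 H$ ($C{\left(H \right)} = 72 - 9 \left(H 5 + 3\right) = 72 - 9 \left(5 H + 3\right) = 72 - 9 \left(3 + 5 H\right) = 72 - \left(27 + 45 H\right) = 45 - 45 H$)
$C{\left(12 \right)} 248 = \left(45 - 540\right) 248 = \left(-495\right) 248 = -122760$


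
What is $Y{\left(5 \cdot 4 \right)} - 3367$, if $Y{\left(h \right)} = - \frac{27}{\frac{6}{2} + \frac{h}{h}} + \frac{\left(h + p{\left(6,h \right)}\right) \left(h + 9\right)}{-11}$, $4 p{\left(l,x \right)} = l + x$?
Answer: $- \frac{151519}{44} \approx -3443.6$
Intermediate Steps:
$p{\left(l,x \right)} = \frac{l}{4} + \frac{x}{4}$ ($p{\left(l,x \right)} = \frac{l + x}{4} = \frac{l}{4} + \frac{x}{4}$)
$Y{\left(h \right)} = - \frac{27}{4} - \frac{\left(9 + h\right) \left(\frac{3}{2} + \frac{5 h}{4}\right)}{11}$ ($Y{\left(h \right)} = - \frac{27}{\frac{6}{2} + \frac{h}{h}} + \frac{\left(h + \left(\frac{1}{4} \cdot 6 + \frac{h}{4}\right)\right) \left(h + 9\right)}{-11} = - \frac{27}{6 \cdot \frac{1}{2} + 1} + \left(h + \left(\frac{3}{2} + \frac{h}{4}\right)\right) \left(9 + h\right) \left(- \frac{1}{11}\right) = - \frac{27}{3 + 1} + \left(\frac{3}{2} + \frac{5 h}{4}\right) \left(9 + h\right) \left(- \frac{1}{11}\right) = - \frac{27}{4} + \left(9 + h\right) \left(\frac{3}{2} + \frac{5 h}{4}\right) \left(- \frac{1}{11}\right) = \left(-27\right) \frac{1}{4} - \frac{\left(9 + h\right) \left(\frac{3}{2} + \frac{5 h}{4}\right)}{11} = - \frac{27}{4} - \frac{\left(9 + h\right) \left(\frac{3}{2} + \frac{5 h}{4}\right)}{11}$)
$Y{\left(5 \cdot 4 \right)} - 3367 = \left(- \frac{351}{44} - \frac{51 \cdot 5 \cdot 4}{44} - \frac{5 \left(5 \cdot 4\right)^{2}}{44}\right) - 3367 = \left(- \frac{351}{44} - \frac{255}{11} - \frac{5 \cdot 20^{2}}{44}\right) - 3367 = \left(- \frac{351}{44} - \frac{255}{11} - \frac{500}{11}\right) - 3367 = - \frac{3371}{44} - 3367 = - \frac{151519}{44}$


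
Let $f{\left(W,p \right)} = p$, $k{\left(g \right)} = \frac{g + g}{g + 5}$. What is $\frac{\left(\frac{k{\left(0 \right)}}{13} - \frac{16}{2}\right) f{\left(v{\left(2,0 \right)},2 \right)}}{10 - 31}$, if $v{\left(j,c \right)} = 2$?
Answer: $\frac{16}{21} \approx 0.7619$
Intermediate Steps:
$k{\left(g \right)} = \frac{2 g}{5 + g}$
$\frac{\left(\frac{k{\left(0 \right)}}{13} - \frac{16}{2}\right) f{\left(v{\left(2,0 \right)},2 \right)}}{10 - 31} = \frac{\left(\frac{2 \cdot 0 \frac{1}{5 + 0}}{13} - \frac{16}{2}\right) 2}{10 - 31} = \frac{\left(2 \cdot 0 \cdot \frac{1}{5} \cdot \frac{1}{13} - 8\right) 2}{-21} = \left(2 \cdot 0 \cdot \frac{1}{5} \cdot \frac{1}{13} - 8\right) 2 \left(- \frac{1}{21}\right) = \left(0 \cdot \frac{1}{13} - 8\right) 2 \left(- \frac{1}{21}\right) = \left(0 - 8\right) 2 \left(- \frac{1}{21}\right) = \left(-8\right) 2 \left(- \frac{1}{21}\right) = \left(-16\right) \left(- \frac{1}{21}\right) = \frac{16}{21}$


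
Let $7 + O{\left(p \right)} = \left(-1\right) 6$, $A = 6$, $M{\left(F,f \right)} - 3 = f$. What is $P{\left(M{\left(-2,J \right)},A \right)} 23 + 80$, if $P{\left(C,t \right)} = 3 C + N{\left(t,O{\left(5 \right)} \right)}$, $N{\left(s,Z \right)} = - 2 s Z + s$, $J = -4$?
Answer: $3737$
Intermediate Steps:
$M{\left(F,f \right)} = 3 + f$
$O{\left(p \right)} = -13$ ($O{\left(p \right)} = -7 - 6 = -13$)
$N{\left(s,Z \right)} = s - 2 Z s$ ($N{\left(s,Z \right)} = - 2 Z s + s = s - 2 Z s$)
$P{\left(C,t \right)} = 3 C + 27 t$ ($P{\left(C,t \right)} = 3 C + t \left(1 - -26\right) = 3 C + t \left(1 + 26\right) = 3 C + t 27 = 3 C + 27 t$)
$P{\left(M{\left(-2,J \right)},A \right)} 23 + 80 = \left(3 \left(3 - 4\right) + 27 \cdot 6\right) 23 + 80 = \left(3 \left(-1\right) + 162\right) 23 + 80 = \left(-3 + 162\right) 23 + 80 = 159 \cdot 23 + 80 = 3657 + 80 = 3737$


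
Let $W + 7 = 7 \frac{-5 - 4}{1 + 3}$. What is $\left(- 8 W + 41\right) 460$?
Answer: $102580$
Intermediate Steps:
$W = - \frac{91}{4}$ ($W = -7 + 7 \frac{-5 - 4}{1 + 3} = -7 + 7 \left(- \frac{9}{4}\right) = -7 - \frac{63}{4} = - \frac{91}{4} \approx -22.75$)
$\left(- 8 W + 41\right) 460 = \left(\left(-8\right) \left(- \frac{91}{4}\right) + 41\right) 460 = \left(182 + 41\right) 460 = 223 \cdot 460 = 102580$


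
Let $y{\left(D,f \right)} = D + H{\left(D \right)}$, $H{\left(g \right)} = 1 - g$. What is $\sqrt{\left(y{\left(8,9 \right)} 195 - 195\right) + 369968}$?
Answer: $4 \sqrt{23123} \approx 608.25$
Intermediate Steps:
$y{\left(D,f \right)} = 1$ ($y{\left(D,f \right)} = D - \left(-1 + D\right) = 1$)
$\sqrt{\left(y{\left(8,9 \right)} 195 - 195\right) + 369968} = \sqrt{\left(1 \cdot 195 - 195\right) + 369968} = \sqrt{\left(195 - 195\right) + 369968} = \sqrt{0 + 369968} = \sqrt{369968} = 4 \sqrt{23123}$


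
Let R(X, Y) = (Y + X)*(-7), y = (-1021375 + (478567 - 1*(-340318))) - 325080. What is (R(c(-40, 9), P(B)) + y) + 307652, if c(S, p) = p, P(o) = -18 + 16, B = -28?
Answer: -219967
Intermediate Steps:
P(o) = -2
y = -527570 (y = (-1021375 + (478567 + 340318)) - 325080 = (-1021375 + 818885) - 325080 = -202490 - 325080 = -527570)
R(X, Y) = -7*X - 7*Y (R(X, Y) = (X + Y)*(-7) = -7*X - 7*Y)
(R(c(-40, 9), P(B)) + y) + 307652 = ((-7*9 - 7*(-2)) - 527570) + 307652 = ((-63 + 14) - 527570) + 307652 = (-49 - 527570) + 307652 = -527619 + 307652 = -219967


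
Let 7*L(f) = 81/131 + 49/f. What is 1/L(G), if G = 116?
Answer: 106372/15815 ≈ 6.7260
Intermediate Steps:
L(f) = 81/917 + 7/f (L(f) = (81/131 + 49/f)/7 = 81/917 + 7/f)
1/L(G) = 1/(81/917 + 7/116) = 1/(15815/106372) = 106372/15815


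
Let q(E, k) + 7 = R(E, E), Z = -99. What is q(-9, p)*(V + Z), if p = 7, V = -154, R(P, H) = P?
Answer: 4048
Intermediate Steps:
q(E, k) = -7 + E
q(-9, p)*(V + Z) = (-7 - 9)*(-154 - 99) = -16*(-253) = 4048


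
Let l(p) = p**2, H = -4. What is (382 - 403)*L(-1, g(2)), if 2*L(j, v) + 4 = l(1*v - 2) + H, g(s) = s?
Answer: 84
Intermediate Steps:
L(j, v) = -4 + (-2 + v)**2/2 (L(j, v) = -2 + ((1*v - 2)**2 - 4)/2 = -2 + ((v - 2)**2 - 4)/2 = -2 + ((-2 + v)**2 - 4)/2 = -2 + (-4 + (-2 + v)**2)/2 = -2 + (-2 + (-2 + v)**2/2) = -4 + (-2 + v)**2/2)
(382 - 403)*L(-1, g(2)) = (382 - 403)*(-4 + (-2 + 2)**2/2) = -21*(-4 + (1/2)*0**2) = -21*(-4 + (1/2)*0) = -21*(-4 + 0) = -21*(-4) = 84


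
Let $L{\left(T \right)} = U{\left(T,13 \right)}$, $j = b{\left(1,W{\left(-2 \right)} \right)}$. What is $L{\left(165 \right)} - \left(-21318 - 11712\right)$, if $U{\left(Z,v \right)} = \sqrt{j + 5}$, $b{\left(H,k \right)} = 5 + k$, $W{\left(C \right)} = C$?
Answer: $33030 + 2 \sqrt{2} \approx 33033.0$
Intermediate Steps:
$j = 3$ ($j = 5 - 2 = 3$)
$U{\left(Z,v \right)} = 2 \sqrt{2}$ ($U{\left(Z,v \right)} = \sqrt{3 + 5} = \sqrt{8} = 2 \sqrt{2}$)
$L{\left(T \right)} = 2 \sqrt{2}$
$L{\left(165 \right)} - \left(-21318 - 11712\right) = 2 \sqrt{2} - \left(-21318 - 11712\right) = 2 \sqrt{2} - -33030 = 2 \sqrt{2} + 33030 = 33030 + 2 \sqrt{2}$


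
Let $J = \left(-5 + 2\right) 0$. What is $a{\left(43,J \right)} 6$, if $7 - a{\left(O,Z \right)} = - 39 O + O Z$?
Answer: $10104$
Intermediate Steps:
$J = 0$ ($J = \left(-3\right) 0 = 0$)
$a{\left(O,Z \right)} = 7 + 39 O - O Z$ ($a{\left(O,Z \right)} = 7 - \left(- 39 O + O Z\right) = 7 + 39 O - O Z$)
$a{\left(43,J \right)} 6 = \left(7 + 39 \cdot 43 - 43 \cdot 0\right) 6 = \left(7 + 1677 + 0\right) 6 = 1684 \cdot 6 = 10104$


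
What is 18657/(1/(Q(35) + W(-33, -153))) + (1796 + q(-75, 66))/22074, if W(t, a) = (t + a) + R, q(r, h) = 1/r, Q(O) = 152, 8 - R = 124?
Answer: -4633139317801/1655550 ≈ -2.7985e+6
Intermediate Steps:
R = -116 (R = 8 - 1*124 = 8 - 124 = -116)
W(t, a) = -116 + a + t (W(t, a) = (t + a) - 116 = (a + t) - 116 = -116 + a + t)
18657/(1/(Q(35) + W(-33, -153))) + (1796 + q(-75, 66))/22074 = 18657/(1/(152 + (-116 - 153 - 33))) + (1796 + 1/(-75))/22074 = 18657/(1/(152 - 302)) + (1796 - 1/75)*(1/22074) = 18657/(1/(-150)) + (134699/75)*(1/22074) = 18657/(-1/150) + 134699/1655550 = 18657*(-150) + 134699/1655550 = -2798550 + 134699/1655550 = -4633139317801/1655550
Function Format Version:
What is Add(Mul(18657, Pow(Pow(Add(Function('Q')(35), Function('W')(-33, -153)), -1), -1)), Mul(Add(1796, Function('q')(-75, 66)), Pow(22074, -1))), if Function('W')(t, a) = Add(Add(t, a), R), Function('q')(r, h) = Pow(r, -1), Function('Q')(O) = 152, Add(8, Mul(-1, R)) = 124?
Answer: Rational(-4633139317801, 1655550) ≈ -2.7985e+6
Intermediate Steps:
R = -116 (R = Add(8, Mul(-1, 124)) = Add(8, -124) = -116)
Function('W')(t, a) = Add(-116, a, t) (Function('W')(t, a) = Add(Add(t, a), -116) = Add(Add(a, t), -116) = Add(-116, a, t))
Add(Mul(18657, Pow(Pow(Add(Function('Q')(35), Function('W')(-33, -153)), -1), -1)), Mul(Add(1796, Function('q')(-75, 66)), Pow(22074, -1))) = Add(Mul(18657, Pow(Pow(Add(152, Add(-116, -153, -33)), -1), -1)), Mul(Add(1796, Pow(-75, -1)), Pow(22074, -1))) = Add(Mul(18657, Pow(Pow(Add(152, -302), -1), -1)), Mul(Add(1796, Rational(-1, 75)), Rational(1, 22074))) = Add(Mul(18657, Pow(Pow(-150, -1), -1)), Mul(Rational(134699, 75), Rational(1, 22074))) = Add(Mul(18657, Pow(Rational(-1, 150), -1)), Rational(134699, 1655550)) = Add(Mul(18657, -150), Rational(134699, 1655550)) = Add(-2798550, Rational(134699, 1655550)) = Rational(-4633139317801, 1655550)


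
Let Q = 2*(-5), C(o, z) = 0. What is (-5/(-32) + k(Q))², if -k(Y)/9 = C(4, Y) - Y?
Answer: 8265625/1024 ≈ 8071.9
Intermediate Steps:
Q = -10
k(Y) = 9*Y (k(Y) = -9*(0 - Y) = -(-9)*Y = 9*Y)
(-5/(-32) + k(Q))² = (-5/(-32) + 9*(-10))² = (-5*(-1/32) - 90)² = (5/32 - 90)² = (-2875/32)² = 8265625/1024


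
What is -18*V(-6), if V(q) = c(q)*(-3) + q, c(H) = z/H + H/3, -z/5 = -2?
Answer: -90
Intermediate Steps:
z = 10 (z = -5*(-2) = 10)
c(H) = 10/H + H/3
V(q) = -30/q (V(q) = (10/q + q/3)*(-3) + q = (-q - 30/q) + q = -30/q)
-18*V(-6) = -(-540)/(-6) = -(-540)*(-1)/6 = -18*5 = -90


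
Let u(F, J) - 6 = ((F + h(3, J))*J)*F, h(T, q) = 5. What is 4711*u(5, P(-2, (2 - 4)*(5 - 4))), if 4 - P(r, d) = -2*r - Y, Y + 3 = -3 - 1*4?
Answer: -2327234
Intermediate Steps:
Y = -10 (Y = -3 + (-3 - 1*4) = -3 + (-3 - 4) = -3 - 7 = -10)
P(r, d) = -6 + 2*r (P(r, d) = 4 - (-2*r - 1*(-10)) = 4 - (-2*r + 10) = 4 - (10 - 2*r) = 4 + (-10 + 2*r) = -6 + 2*r)
u(F, J) = 6 + F*J*(5 + F) (u(F, J) = 6 + ((F + 5)*J)*F = 6 + ((5 + F)*J)*F = 6 + (J*(5 + F))*F = 6 + F*J*(5 + F))
4711*u(5, P(-2, (2 - 4)*(5 - 4))) = 4711*(6 + (-6 + 2*(-2))*5² + 5*5*(-6 + 2*(-2))) = 4711*(6 + (-6 - 4)*25 + 5*5*(-6 - 4)) = 4711*(6 - 10*25 + 5*5*(-10)) = 4711*(6 - 250 - 250) = 4711*(-494) = -2327234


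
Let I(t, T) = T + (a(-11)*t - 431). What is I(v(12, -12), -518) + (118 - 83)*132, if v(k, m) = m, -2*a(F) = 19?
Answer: 3785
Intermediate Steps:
a(F) = -19/2 (a(F) = -1/2*19 = -19/2)
I(t, T) = -431 + T - 19*t/2 (I(t, T) = T + (-19*t/2 - 431) = T + (-431 - 19*t/2) = -431 + T - 19*t/2)
I(v(12, -12), -518) + (118 - 83)*132 = (-431 - 518 - 19/2*(-12)) + (118 - 83)*132 = (-431 - 518 + 114) + 35*132 = -835 + 4620 = 3785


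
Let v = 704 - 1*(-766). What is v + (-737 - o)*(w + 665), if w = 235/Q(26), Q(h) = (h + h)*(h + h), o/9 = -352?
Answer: 336605625/208 ≈ 1.6183e+6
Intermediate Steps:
o = -3168 (o = 9*(-352) = -3168)
v = 1470 (v = 704 + 766 = 1470)
Q(h) = 4*h**2 (Q(h) = (2*h)*(2*h) = 4*h**2)
w = 235/2704 (w = 235/((4*26**2)) = 235/((4*676)) = 235/2704 ≈ 0.086908)
v + (-737 - o)*(w + 665) = 1470 + (-737 - 1*(-3168))*(235/2704 + 665) = 1470 + (-737 + 3168)*(1798395/2704) = 1470 + 2431*(1798395/2704) = 1470 + 336299865/208 = 336605625/208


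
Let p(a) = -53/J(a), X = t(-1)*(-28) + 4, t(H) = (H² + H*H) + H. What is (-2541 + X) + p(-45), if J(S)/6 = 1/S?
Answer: -4335/2 ≈ -2167.5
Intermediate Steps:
J(S) = 6/S
t(H) = H + 2*H² (t(H) = (H² + H²) + H = 2*H² + H = H + 2*H²)
X = -24 (X = -(1 + 2*(-1))*(-28) + 4 = -(1 - 2)*(-28) + 4 = -1*(-1)*(-28) + 4 = 1*(-28) + 4 = -28 + 4 = -24)
p(a) = -53*a/6
(-2541 + X) + p(-45) = (-2541 - 24) - 53/6*(-45) = -2565 + 795/2 = -4335/2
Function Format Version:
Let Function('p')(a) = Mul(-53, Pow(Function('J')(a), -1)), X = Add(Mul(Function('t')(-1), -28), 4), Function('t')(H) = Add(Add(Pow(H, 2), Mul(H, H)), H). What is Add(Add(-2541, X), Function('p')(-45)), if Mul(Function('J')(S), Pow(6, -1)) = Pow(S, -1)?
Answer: Rational(-4335, 2) ≈ -2167.5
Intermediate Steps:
Function('J')(S) = Mul(6, Pow(S, -1))
Function('t')(H) = Add(H, Mul(2, Pow(H, 2))) (Function('t')(H) = Add(Add(Pow(H, 2), Pow(H, 2)), H) = Add(Mul(2, Pow(H, 2)), H) = Add(H, Mul(2, Pow(H, 2))))
X = -24 (X = Add(Mul(Mul(-1, Add(1, Mul(2, -1))), -28), 4) = Add(Mul(Mul(-1, Add(1, -2)), -28), 4) = Add(Mul(Mul(-1, -1), -28), 4) = Add(Mul(1, -28), 4) = Add(-28, 4) = -24)
Function('p')(a) = Mul(Rational(-53, 6), a) (Function('p')(a) = Mul(-53, Pow(Mul(6, Pow(a, -1)), -1)) = Mul(-53, Mul(Rational(1, 6), a)) = Mul(Rational(-53, 6), a))
Add(Add(-2541, X), Function('p')(-45)) = Add(Add(-2541, -24), Mul(Rational(-53, 6), -45)) = Add(-2565, Rational(795, 2)) = Rational(-4335, 2)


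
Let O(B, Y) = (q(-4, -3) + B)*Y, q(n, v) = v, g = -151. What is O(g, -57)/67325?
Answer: 8778/67325 ≈ 0.13038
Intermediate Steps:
O(B, Y) = Y*(-3 + B) (O(B, Y) = (-3 + B)*Y = Y*(-3 + B))
O(g, -57)/67325 = -57*(-3 - 151)/67325 = -57*(-154)*(1/67325) = 8778*(1/67325) = 8778/67325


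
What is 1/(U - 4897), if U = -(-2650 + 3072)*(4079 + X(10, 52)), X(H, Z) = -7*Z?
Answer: -1/1572627 ≈ -6.3588e-7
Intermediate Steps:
U = -1567730 (U = -(-2650 + 3072)*(4079 - 7*52) = -422*(4079 - 364) = -422*3715 = -1*1567730 = -1567730)
1/(U - 4897) = 1/(-1567730 - 4897) = 1/(-1572627) = -1/1572627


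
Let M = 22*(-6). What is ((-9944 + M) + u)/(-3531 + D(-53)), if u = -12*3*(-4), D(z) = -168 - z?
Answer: 4966/1823 ≈ 2.7241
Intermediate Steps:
M = -132
u = 144 (u = -36*(-4) = 144)
((-9944 + M) + u)/(-3531 + D(-53)) = ((-9944 - 132) + 144)/(-3531 + (-168 - 1*(-53))) = (-10076 + 144)/(-3531 + (-168 + 53)) = -9932/(-3531 - 115) = -9932/(-3646) = -9932*(-1/3646) = 4966/1823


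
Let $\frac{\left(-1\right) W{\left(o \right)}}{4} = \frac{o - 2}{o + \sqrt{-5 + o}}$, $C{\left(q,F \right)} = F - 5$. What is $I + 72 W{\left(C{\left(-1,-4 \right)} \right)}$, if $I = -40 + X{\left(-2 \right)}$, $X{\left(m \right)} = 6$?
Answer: $- \frac{31742}{95} - \frac{3168 i \sqrt{14}}{95} \approx -334.13 - 124.77 i$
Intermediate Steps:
$C{\left(q,F \right)} = -5 + F$
$W{\left(o \right)} = - \frac{4 \left(-2 + o\right)}{o + \sqrt{-5 + o}}$ ($W{\left(o \right)} = - 4 \frac{o - 2}{o + \sqrt{-5 + o}} = - 4 \frac{-2 + o}{o + \sqrt{-5 + o}} = - \frac{4 \left(-2 + o\right)}{o + \sqrt{-5 + o}}$)
$I = -34$ ($I = -40 + 6 = -34$)
$I + 72 W{\left(C{\left(-1,-4 \right)} \right)} = -34 + 72 \frac{4 \left(2 - \left(-5 - 4\right)\right)}{\left(-5 - 4\right) + \sqrt{-5 - 9}} = -34 + 72 \frac{4 \left(2 - -9\right)}{-9 + \sqrt{-5 - 9}} = -34 + 72 \frac{4 \left(2 + 9\right)}{-9 + \sqrt{-14}} = -34 + 72 \cdot 4 \frac{1}{-9 + i \sqrt{14}} \cdot 11 = -34 + 72 \frac{44}{-9 + i \sqrt{14}} = -34 + \frac{3168}{-9 + i \sqrt{14}}$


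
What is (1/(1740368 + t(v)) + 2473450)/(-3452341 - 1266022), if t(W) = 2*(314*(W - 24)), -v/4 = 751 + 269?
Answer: -2070139136799/3949005602672 ≈ -0.52422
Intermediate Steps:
v = -4080 (v = -4*(751 + 269) = -4*1020 = -4080)
t(W) = -15072 + 628*W (t(W) = 2*(314*(-24 + W)) = 2*(-7536 + 314*W) = -15072 + 628*W)
(1/(1740368 + t(v)) + 2473450)/(-3452341 - 1266022) = (1/(1740368 + (-15072 + 628*(-4080))) + 2473450)/(-3452341 - 1266022) = (1/(1740368 + (-15072 - 2562240)) + 2473450)/(-4718363) = (1/(1740368 - 2577312) + 2473450)*(-1/4718363) = (1/(-836944) + 2473450)*(-1/4718363) = (-1/836944 + 2473450)*(-1/4718363) = (2070139136799/836944)*(-1/4718363) = -2070139136799/3949005602672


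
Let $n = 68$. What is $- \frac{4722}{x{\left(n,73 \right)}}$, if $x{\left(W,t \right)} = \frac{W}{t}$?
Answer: $- \frac{172353}{34} \approx -5069.2$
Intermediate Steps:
$- \frac{4722}{x{\left(n,73 \right)}} = - \frac{4722}{68 \cdot \frac{1}{73}} = - \frac{4722}{\frac{68}{73}} = \left(-4722\right) \frac{73}{68} = - \frac{172353}{34}$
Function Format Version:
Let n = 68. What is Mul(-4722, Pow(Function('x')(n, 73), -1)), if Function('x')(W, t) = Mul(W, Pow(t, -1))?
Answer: Rational(-172353, 34) ≈ -5069.2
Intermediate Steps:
Mul(-4722, Pow(Function('x')(n, 73), -1)) = Mul(-4722, Pow(Mul(68, Pow(73, -1)), -1)) = Mul(-4722, Pow(Mul(68, Rational(1, 73)), -1)) = Mul(-4722, Pow(Rational(68, 73), -1)) = Mul(-4722, Rational(73, 68)) = Rational(-172353, 34)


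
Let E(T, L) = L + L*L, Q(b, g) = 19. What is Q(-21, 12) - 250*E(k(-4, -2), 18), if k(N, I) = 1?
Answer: -85481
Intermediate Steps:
E(T, L) = L + L²
Q(-21, 12) - 250*E(k(-4, -2), 18) = 19 - 4500*(1 + 18) = 19 - 4500*19 = 19 - 250*342 = 19 - 85500 = -85481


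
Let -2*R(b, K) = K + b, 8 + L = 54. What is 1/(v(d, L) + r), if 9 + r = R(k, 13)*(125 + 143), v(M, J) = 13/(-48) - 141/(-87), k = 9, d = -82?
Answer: -1392/4114265 ≈ -0.00033834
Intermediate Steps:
L = 46 (L = -8 + 54 = 46)
v(M, J) = 1879/1392 (v(M, J) = 13*(-1/48) - 141*(-1/87) = -13/48 + 47/29 = 1879/1392)
R(b, K) = -K/2 - b/2 (R(b, K) = -(K + b)/2 = -K/2 - b/2)
r = -2957 (r = -9 + (-½*13 - ½*9)*(125 + 143) = -9 + (-13/2 - 9/2)*268 = -9 - 11*268 = -9 - 2948 = -2957)
1/(v(d, L) + r) = 1/(1879/1392 - 2957) = 1/(-4114265/1392) = -1392/4114265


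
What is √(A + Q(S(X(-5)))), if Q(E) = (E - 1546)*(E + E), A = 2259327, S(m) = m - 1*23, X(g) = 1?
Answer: √2328319 ≈ 1525.9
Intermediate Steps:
S(m) = -23 + m (S(m) = m - 23 = -23 + m)
Q(E) = 2*E*(-1546 + E) (Q(E) = (-1546 + E)*(2*E) = 2*E*(-1546 + E))
√(A + Q(S(X(-5)))) = √(2259327 + 2*(-23 + 1)*(-1546 + (-23 + 1))) = √(2259327 + 2*(-22)*(-1546 - 22)) = √(2259327 + 2*(-22)*(-1568)) = √(2259327 + 68992) = √2328319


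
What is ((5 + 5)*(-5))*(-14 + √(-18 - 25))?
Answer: 700 - 50*I*√43 ≈ 700.0 - 327.87*I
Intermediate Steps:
((5 + 5)*(-5))*(-14 + √(-18 - 25)) = (10*(-5))*(-14 + √(-43)) = -50*(-14 + I*√43) = 700 - 50*I*√43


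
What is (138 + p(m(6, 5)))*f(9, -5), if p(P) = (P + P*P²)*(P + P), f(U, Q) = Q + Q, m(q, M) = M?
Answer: -14380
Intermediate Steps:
f(U, Q) = 2*Q
p(P) = 2*P*(P + P³) (p(P) = (P + P³)*(2*P) = 2*P*(P + P³))
(138 + p(m(6, 5)))*f(9, -5) = (138 + 2*5²*(1 + 5²))*(2*(-5)) = (138 + 2*25*(1 + 25))*(-10) = (138 + 2*25*26)*(-10) = (138 + 1300)*(-10) = 1438*(-10) = -14380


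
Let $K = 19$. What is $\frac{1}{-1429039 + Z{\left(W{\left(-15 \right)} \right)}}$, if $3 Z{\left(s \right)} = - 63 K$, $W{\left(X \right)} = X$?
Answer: $- \frac{1}{1429438} \approx -6.9958 \cdot 10^{-7}$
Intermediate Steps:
$Z{\left(s \right)} = -399$ ($Z{\left(s \right)} = \frac{\left(-63\right) 19}{3} = \frac{1}{3} \left(-1197\right) = -399$)
$\frac{1}{-1429039 + Z{\left(W{\left(-15 \right)} \right)}} = \frac{1}{-1429039 - 399} = \frac{1}{-1429438} = - \frac{1}{1429438}$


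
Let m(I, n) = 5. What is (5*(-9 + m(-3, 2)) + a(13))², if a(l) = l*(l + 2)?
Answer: 30625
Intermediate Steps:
a(l) = l*(2 + l)
(5*(-9 + m(-3, 2)) + a(13))² = (5*(-9 + 5) + 13*(2 + 13))² = (5*(-4) + 13*15)² = (-20 + 195)² = 175² = 30625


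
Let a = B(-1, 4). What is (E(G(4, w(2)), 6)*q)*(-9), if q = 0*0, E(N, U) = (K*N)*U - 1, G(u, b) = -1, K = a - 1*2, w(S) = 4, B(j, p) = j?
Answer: 0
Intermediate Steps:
a = -1
K = -3 (K = -1 - 1*2 = -1 - 2 = -3)
E(N, U) = -1 - 3*N*U (E(N, U) = (-3*N)*U - 1 = -3*N*U - 1 = -1 - 3*N*U)
q = 0
(E(G(4, w(2)), 6)*q)*(-9) = ((-1 - 3*(-1)*6)*0)*(-9) = ((-1 + 18)*0)*(-9) = (17*0)*(-9) = 0*(-9) = 0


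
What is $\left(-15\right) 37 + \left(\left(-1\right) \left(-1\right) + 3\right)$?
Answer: $-551$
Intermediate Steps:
$\left(-15\right) 37 + \left(\left(-1\right) \left(-1\right) + 3\right) = -555 + \left(1 + 3\right) = -555 + 4 = -551$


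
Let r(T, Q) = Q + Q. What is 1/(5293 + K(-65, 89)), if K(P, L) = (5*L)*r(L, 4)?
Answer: 1/8853 ≈ 0.00011296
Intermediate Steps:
r(T, Q) = 2*Q
K(P, L) = 40*L (K(P, L) = (5*L)*(2*4) = (5*L)*8 = 40*L)
1/(5293 + K(-65, 89)) = 1/(5293 + 40*89) = 1/(5293 + 3560) = 1/8853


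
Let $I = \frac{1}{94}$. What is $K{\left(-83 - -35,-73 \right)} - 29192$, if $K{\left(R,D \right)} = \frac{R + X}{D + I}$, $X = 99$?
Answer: $- \frac{66763702}{2287} \approx -29193.0$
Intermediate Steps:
$I = \frac{1}{94} \approx 0.010638$
$K{\left(R,D \right)} = \frac{99 + R}{\frac{1}{94} + D}$ ($K{\left(R,D \right)} = \frac{R + 99}{D + \frac{1}{94}} = \frac{99 + R}{\frac{1}{94} + D}$)
$K{\left(-83 - -35,-73 \right)} - 29192 = \frac{94 \left(99 - 48\right)}{1 + 94 \left(-73\right)} - 29192 = \frac{94 \left(99 + \left(-83 + 35\right)\right)}{1 - 6862} - 29192 = \frac{94 \left(99 - 48\right)}{-6861} - 29192 = 94 \left(- \frac{1}{6861}\right) 51 - 29192 = - \frac{1598}{2287} - 29192 = - \frac{66763702}{2287}$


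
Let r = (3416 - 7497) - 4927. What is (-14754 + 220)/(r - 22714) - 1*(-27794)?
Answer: 440847901/15861 ≈ 27794.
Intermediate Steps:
r = -9008 (r = -4081 - 4927 = -9008)
(-14754 + 220)/(r - 22714) - 1*(-27794) = (-14754 + 220)/(-9008 - 22714) - 1*(-27794) = -14534/(-31722) + 27794 = -14534*(-1/31722) + 27794 = 7267/15861 + 27794 = 440847901/15861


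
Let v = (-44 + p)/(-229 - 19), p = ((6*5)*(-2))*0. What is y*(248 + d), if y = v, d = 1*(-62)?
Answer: 33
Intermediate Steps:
d = -62
p = 0 (p = (30*(-2))*0 = -60*0 = 0)
v = 11/62 (v = (-44 + 0)/(-229 - 19) = -44/(-248) = -44*(-1/248) = 11/62 ≈ 0.17742)
y = 11/62 ≈ 0.17742
y*(248 + d) = 11*(248 - 62)/62 = (11/62)*186 = 33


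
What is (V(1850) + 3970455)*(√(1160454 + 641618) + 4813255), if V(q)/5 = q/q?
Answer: 19110836447300 + 7940920*√450518 ≈ 1.9116e+13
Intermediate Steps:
V(q) = 5 (V(q) = 5*(q/q) = 5*1 = 5)
(V(1850) + 3970455)*(√(1160454 + 641618) + 4813255) = (5 + 3970455)*(√(1160454 + 641618) + 4813255) = 3970460*(√1802072 + 4813255) = 3970460*(2*√450518 + 4813255) = 3970460*(4813255 + 2*√450518) = 19110836447300 + 7940920*√450518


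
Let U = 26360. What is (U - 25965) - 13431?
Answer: -13036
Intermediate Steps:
(U - 25965) - 13431 = (26360 - 25965) - 13431 = 395 - 13431 = -13036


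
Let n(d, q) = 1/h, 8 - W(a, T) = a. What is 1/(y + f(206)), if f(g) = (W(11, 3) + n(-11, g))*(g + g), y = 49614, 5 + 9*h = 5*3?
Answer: 5/243744 ≈ 2.0513e-5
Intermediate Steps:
W(a, T) = 8 - a
h = 10/9 (h = -5/9 + (5*3)/9 = -5/9 + (⅑)*15 = -5/9 + 5/3 = 10/9 ≈ 1.1111)
n(d, q) = 9/10 (n(d, q) = 1/(10/9) = 9/10)
f(g) = -21*g/5 (f(g) = ((8 - 1*11) + 9/10)*(g + g) = ((8 - 11) + 9/10)*(2*g) = (-3 + 9/10)*(2*g) = -21*g/5)
1/(y + f(206)) = 1/(49614 - 21/5*206) = 1/(49614 - 4326/5) = 1/(243744/5) = 5/243744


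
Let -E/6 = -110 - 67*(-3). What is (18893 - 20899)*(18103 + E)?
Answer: -35219342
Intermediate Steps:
E = -546 (E = -6*(-110 - 67*(-3)) = -6*(-110 + 201) = -6*91 = -546)
(18893 - 20899)*(18103 + E) = (18893 - 20899)*(18103 - 546) = -2006*17557 = -35219342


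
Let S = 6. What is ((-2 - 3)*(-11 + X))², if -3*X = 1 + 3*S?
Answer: 67600/9 ≈ 7511.1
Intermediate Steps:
X = -19/3 (X = -(1 + 3*6)/3 = -(1 + 18)/3 = -⅓*19 = -19/3 ≈ -6.3333)
((-2 - 3)*(-11 + X))² = ((-2 - 3)*(-11 - 19/3))² = (-5*(-52/3))² = (260/3)² = 67600/9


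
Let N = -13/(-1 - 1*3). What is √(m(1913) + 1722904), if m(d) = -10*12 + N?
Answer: √6891149/2 ≈ 1312.6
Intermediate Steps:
N = 13/4 (N = -13/(-1 - 3) = -13/(-4) = -13*(-¼) = 13/4 ≈ 3.2500)
m(d) = -467/4 (m(d) = -10*12 + 13/4 = -120 + 13/4 = -467/4)
√(m(1913) + 1722904) = √(-467/4 + 1722904) = √(6891149/4) = √6891149/2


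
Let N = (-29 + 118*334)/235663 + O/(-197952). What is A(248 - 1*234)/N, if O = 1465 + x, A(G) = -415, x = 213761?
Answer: 3226622383840/7154143537 ≈ 451.01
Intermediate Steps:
O = 215226 (O = 1465 + 213761 = 215226)
N = -7154143537/7774993696 (N = (-29 + 118*334)/235663 + 215226/(-197952) = (-29 + 39412)*(1/235663) + 215226*(-1/197952) = 39383*(1/235663) - 35871/32992 = 39383/235663 - 35871/32992 = -7154143537/7774993696 ≈ -0.92015)
A(248 - 1*234)/N = -415/(-7154143537/7774993696) = -415*(-7774993696/7154143537) = 3226622383840/7154143537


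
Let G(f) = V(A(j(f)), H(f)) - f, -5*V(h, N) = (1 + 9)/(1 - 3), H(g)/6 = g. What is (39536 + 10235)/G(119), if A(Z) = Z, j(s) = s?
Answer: -49771/118 ≈ -421.79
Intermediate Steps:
H(g) = 6*g
V(h, N) = 1 (V(h, N) = -(1 + 9)/(5*(1 - 3)) = -2/(-2) = -2*(-1)/2 = -⅕*(-5) = 1)
G(f) = 1 - f
(39536 + 10235)/G(119) = (39536 + 10235)/(1 - 1*119) = 49771/(1 - 119) = 49771/(-118) = 49771*(-1/118) = -49771/118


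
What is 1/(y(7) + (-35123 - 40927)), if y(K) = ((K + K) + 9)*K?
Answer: -1/75889 ≈ -1.3177e-5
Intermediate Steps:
y(K) = K*(9 + 2*K) (y(K) = (2*K + 9)*K = (9 + 2*K)*K = K*(9 + 2*K))
1/(y(7) + (-35123 - 40927)) = 1/(7*(9 + 2*7) + (-35123 - 40927)) = 1/(7*(9 + 14) - 76050) = 1/(7*23 - 76050) = 1/(161 - 76050) = 1/(-75889) = -1/75889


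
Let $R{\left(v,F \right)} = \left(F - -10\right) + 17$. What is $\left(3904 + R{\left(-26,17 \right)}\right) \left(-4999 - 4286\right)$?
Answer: $-36657180$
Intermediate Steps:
$R{\left(v,F \right)} = 27 + F$ ($R{\left(v,F \right)} = \left(F + 10\right) + 17 = \left(10 + F\right) + 17 = 27 + F$)
$\left(3904 + R{\left(-26,17 \right)}\right) \left(-4999 - 4286\right) = \left(3904 + \left(27 + 17\right)\right) \left(-4999 - 4286\right) = \left(3904 + 44\right) \left(-9285\right) = 3948 \left(-9285\right) = -36657180$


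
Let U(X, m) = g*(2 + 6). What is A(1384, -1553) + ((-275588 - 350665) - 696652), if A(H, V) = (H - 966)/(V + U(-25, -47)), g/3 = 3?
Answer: -1959222723/1481 ≈ -1.3229e+6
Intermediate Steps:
g = 9 (g = 3*3 = 9)
U(X, m) = 72 (U(X, m) = 9*(2 + 6) = 9*8 = 72)
A(H, V) = (-966 + H)/(72 + V) (A(H, V) = (H - 966)/(V + 72) = (-966 + H)/(72 + V))
A(1384, -1553) + ((-275588 - 350665) - 696652) = (-966 + 1384)/(72 - 1553) + ((-275588 - 350665) - 696652) = 418/(-1481) + (-626253 - 696652) = -1/1481*418 - 1322905 = -418/1481 - 1322905 = -1959222723/1481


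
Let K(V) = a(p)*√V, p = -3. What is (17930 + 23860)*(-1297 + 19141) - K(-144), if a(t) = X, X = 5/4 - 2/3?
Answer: 745700760 - 7*I ≈ 7.457e+8 - 7.0*I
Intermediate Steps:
X = 7/12 (X = 5*(¼) - 2*⅓ = 5/4 - ⅔ = 7/12 ≈ 0.58333)
a(t) = 7/12
K(V) = 7*√V/12
(17930 + 23860)*(-1297 + 19141) - K(-144) = (17930 + 23860)*(-1297 + 19141) - 7*√(-144)/12 = 41790*17844 - 7*12*I/12 = 745700760 - 7*I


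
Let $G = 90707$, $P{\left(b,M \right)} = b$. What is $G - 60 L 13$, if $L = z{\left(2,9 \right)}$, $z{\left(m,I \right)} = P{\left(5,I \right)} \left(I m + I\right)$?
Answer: $-14593$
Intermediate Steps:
$z{\left(m,I \right)} = 5 I + 5 I m$ ($z{\left(m,I \right)} = 5 \left(I m + I\right) = 5 \left(I + I m\right) = 5 I + 5 I m$)
$L = 135$ ($L = 5 \cdot 9 \left(1 + 2\right) = 5 \cdot 9 \cdot 3 = 135$)
$G - 60 L 13 = 90707 - 60 \cdot 135 \cdot 13 = 90707 - 8100 \cdot 13 = 90707 - 105300 = -14593$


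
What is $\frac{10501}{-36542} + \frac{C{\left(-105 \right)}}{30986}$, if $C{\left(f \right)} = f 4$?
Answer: $- \frac{170365813}{566145206} \approx -0.30092$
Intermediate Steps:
$C{\left(f \right)} = 4 f$
$\frac{10501}{-36542} + \frac{C{\left(-105 \right)}}{30986} = \frac{10501}{-36542} + \frac{4 \left(-105\right)}{30986} = 10501 \left(- \frac{1}{36542}\right) - \frac{210}{15493} = - \frac{10501}{36542} - \frac{210}{15493} = - \frac{170365813}{566145206}$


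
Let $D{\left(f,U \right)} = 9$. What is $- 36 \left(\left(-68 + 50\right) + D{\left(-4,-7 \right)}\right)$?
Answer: $324$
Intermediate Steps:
$- 36 \left(\left(-68 + 50\right) + D{\left(-4,-7 \right)}\right) = - 36 \left(\left(-68 + 50\right) + 9\right) = - 36 \left(-18 + 9\right) = \left(-36\right) \left(-9\right) = 324$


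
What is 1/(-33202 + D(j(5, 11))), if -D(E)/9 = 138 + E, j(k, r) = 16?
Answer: -1/34588 ≈ -2.8912e-5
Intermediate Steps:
D(E) = -1242 - 9*E (D(E) = -9*(138 + E) = -1242 - 9*E)
1/(-33202 + D(j(5, 11))) = 1/(-33202 + (-1242 - 9*16)) = 1/(-33202 + (-1242 - 144)) = 1/(-33202 - 1386) = 1/(-34588) = -1/34588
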